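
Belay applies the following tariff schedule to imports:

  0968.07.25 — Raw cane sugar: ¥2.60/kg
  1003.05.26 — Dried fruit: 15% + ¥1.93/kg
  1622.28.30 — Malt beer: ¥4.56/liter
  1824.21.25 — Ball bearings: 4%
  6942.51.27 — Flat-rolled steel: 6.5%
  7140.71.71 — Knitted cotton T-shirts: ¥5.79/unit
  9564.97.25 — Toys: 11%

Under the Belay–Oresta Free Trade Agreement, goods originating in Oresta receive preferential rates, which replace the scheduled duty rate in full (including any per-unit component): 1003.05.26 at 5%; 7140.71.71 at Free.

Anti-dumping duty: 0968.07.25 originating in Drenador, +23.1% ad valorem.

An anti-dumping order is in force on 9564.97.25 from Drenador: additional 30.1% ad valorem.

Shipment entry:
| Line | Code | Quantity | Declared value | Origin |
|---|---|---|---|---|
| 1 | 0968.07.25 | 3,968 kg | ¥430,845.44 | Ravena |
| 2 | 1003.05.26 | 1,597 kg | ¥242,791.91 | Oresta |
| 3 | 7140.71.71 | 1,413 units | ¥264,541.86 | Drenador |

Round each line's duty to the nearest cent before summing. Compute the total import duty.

Line 1 (0968.07.25, Ravena, 3,968 kg, ¥430,845.44):
Base rate for 0968.07.25 is ¥2.60/kg.
The additional-duty order on 0968.07.25 targets Drenador, not Ravena; it does not apply.
Duty = 3,968 × ¥2.60 = ¥10,316.80.
Line 2 (1003.05.26, Oresta, 1,597 kg, ¥242,791.91):
Base rate for 1003.05.26 is 15% + ¥1.93/kg.
Origin Oresta qualifies under the Belay–Oresta agreement and 1003.05.26 is covered: preferential rate 5% applies instead.
Duty = ¥242,791.91 × 5% = ¥12,139.60.
Line 3 (7140.71.71, Drenador, 1,413 units, ¥264,541.86):
Base rate for 7140.71.71 is ¥5.79/unit.
7140.71.71 has an FTA preferential rate, but origin Drenador is not Oresta; base rate stands.
Duty = 1,413 × ¥5.79 = ¥8,181.27.
Total = ¥10,316.80 + ¥12,139.60 + ¥8,181.27 = ¥30,637.67.

¥30,637.67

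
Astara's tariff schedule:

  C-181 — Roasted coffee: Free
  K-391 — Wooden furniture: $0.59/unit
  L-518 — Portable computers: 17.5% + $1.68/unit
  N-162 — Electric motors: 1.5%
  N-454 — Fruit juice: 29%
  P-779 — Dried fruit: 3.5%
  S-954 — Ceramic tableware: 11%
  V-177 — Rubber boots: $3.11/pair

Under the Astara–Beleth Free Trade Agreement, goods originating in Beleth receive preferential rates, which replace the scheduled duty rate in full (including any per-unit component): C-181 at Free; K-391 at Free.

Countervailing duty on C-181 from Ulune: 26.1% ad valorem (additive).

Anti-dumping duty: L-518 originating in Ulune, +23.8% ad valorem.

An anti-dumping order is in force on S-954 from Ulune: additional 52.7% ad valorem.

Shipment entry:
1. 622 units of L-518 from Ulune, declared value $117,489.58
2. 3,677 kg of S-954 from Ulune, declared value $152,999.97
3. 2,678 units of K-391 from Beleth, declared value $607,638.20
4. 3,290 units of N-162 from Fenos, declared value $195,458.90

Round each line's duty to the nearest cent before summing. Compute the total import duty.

$149,961.02

Line 1 (L-518, Ulune, 622 units, $117,489.58):
Base rate for L-518 is 17.5% + $1.68/unit.
Additional duty on L-518 from Ulune: +23.8%. Applied ad valorem rate: 17.5% + 23.8% = 41.3%.
Duty = $117,489.58 × 41.3% + 622 × $1.68 = $49,568.16.
Line 2 (S-954, Ulune, 3,677 kg, $152,999.97):
Base rate for S-954 is 11%.
Additional duty on S-954 from Ulune: +52.7%. Applied ad valorem rate: 11% + 52.7% = 63.7%.
Duty = $152,999.97 × 63.7% = $97,460.98.
Line 3 (K-391, Beleth, 2,678 units, $607,638.20):
Base rate for K-391 is $0.59/unit.
Origin Beleth qualifies under the Astara–Beleth agreement and K-391 is covered: preferential rate Free applies instead.
Duty = $607,638.20 × 0% = $0.00.
Line 4 (N-162, Fenos, 3,290 units, $195,458.90):
Base rate for N-162 is 1.5%.
Duty = $195,458.90 × 1.5% = $2,931.88.
Total = $49,568.16 + $97,460.98 + $0.00 + $2,931.88 = $149,961.02.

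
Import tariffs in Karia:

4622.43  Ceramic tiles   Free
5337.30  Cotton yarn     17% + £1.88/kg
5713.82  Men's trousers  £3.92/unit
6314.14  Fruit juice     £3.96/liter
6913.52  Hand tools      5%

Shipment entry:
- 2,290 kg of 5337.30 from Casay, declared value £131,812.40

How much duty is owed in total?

£26,713.31

Line 1 (5337.30, Casay, 2,290 kg, £131,812.40):
Base rate for 5337.30 is 17% + £1.88/kg.
Duty = £131,812.40 × 17% + 2,290 × £1.88 = £26,713.31.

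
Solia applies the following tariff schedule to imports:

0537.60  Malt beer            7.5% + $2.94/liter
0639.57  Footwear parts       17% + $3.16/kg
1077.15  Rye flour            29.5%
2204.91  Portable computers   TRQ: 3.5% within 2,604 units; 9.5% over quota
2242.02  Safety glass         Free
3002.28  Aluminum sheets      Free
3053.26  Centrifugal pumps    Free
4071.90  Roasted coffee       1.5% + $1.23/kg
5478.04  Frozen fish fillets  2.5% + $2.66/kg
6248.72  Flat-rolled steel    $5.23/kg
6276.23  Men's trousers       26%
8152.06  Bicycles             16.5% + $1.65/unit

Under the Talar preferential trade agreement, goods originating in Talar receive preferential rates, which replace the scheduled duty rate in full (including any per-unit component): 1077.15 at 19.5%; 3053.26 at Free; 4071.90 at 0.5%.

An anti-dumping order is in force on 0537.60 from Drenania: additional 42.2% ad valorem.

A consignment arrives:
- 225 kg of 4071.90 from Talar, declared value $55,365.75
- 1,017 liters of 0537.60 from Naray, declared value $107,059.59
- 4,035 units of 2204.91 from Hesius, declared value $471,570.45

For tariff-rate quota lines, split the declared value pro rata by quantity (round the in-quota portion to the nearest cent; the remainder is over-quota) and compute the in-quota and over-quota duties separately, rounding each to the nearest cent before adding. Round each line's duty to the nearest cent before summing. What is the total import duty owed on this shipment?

$37,835.70

Line 1 (4071.90, Talar, 225 kg, $55,365.75):
Base rate for 4071.90 is 1.5% + $1.23/kg.
Origin Talar qualifies under the Solia–Talar agreement and 4071.90 is covered: preferential rate 0.5% applies instead.
Duty = $55,365.75 × 0.5% = $276.83.
Line 2 (0537.60, Naray, 1,017 liters, $107,059.59):
Base rate for 0537.60 is 7.5% + $2.94/liter.
The additional-duty order on 0537.60 targets Drenania, not Naray; it does not apply.
Duty = $107,059.59 × 7.5% + 1,017 × $2.94 = $11,019.45.
Line 3 (2204.91, Hesius, 4,035 units, $471,570.45):
Code 2204.91 is under a tariff-rate quota (threshold 2,604 units). In-quota: 2,604 units at 3.5%; over-quota: 1,431 units at 9.5%.
Pro-rata value split: in-quota = $471,570.45 × 2,604/4,035 = $304,329.48; over-quota = $471,570.45 − $304,329.48 = $167,240.97.
In-quota duty = $304,329.48 × 3.5% = $10,651.53. Over-quota duty = $167,240.97 × 9.5% = $15,887.89.
Line duty = $10,651.53 + $15,887.89 = $26,539.42.
Total = $276.83 + $11,019.45 + $26,539.42 = $37,835.70.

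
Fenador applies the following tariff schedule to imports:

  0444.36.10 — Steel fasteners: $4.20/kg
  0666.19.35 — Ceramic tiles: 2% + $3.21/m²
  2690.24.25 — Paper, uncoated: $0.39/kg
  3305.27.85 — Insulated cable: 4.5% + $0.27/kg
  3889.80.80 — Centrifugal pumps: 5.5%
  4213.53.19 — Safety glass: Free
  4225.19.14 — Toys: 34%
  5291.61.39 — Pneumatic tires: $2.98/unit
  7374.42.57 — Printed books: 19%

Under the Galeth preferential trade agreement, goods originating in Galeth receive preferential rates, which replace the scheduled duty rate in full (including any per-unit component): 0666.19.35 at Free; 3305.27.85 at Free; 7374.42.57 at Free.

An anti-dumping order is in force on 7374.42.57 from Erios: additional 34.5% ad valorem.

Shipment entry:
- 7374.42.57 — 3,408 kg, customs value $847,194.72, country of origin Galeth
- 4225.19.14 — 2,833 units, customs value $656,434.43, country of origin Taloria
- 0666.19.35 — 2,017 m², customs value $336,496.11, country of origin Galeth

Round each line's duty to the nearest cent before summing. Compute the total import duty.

$223,187.71

Line 1 (7374.42.57, Galeth, 3,408 kg, $847,194.72):
Base rate for 7374.42.57 is 19%.
Origin Galeth qualifies under the Fenador–Galeth agreement and 7374.42.57 is covered: preferential rate Free applies instead.
The additional-duty order on 7374.42.57 targets Erios, not Galeth; it does not apply.
Duty = $847,194.72 × 0% = $0.00.
Line 2 (4225.19.14, Taloria, 2,833 units, $656,434.43):
Base rate for 4225.19.14 is 34%.
Duty = $656,434.43 × 34% = $223,187.71.
Line 3 (0666.19.35, Galeth, 2,017 m², $336,496.11):
Base rate for 0666.19.35 is 2% + $3.21/m².
Origin Galeth qualifies under the Fenador–Galeth agreement and 0666.19.35 is covered: preferential rate Free applies instead.
Duty = $336,496.11 × 0% = $0.00.
Total = $0.00 + $223,187.71 + $0.00 = $223,187.71.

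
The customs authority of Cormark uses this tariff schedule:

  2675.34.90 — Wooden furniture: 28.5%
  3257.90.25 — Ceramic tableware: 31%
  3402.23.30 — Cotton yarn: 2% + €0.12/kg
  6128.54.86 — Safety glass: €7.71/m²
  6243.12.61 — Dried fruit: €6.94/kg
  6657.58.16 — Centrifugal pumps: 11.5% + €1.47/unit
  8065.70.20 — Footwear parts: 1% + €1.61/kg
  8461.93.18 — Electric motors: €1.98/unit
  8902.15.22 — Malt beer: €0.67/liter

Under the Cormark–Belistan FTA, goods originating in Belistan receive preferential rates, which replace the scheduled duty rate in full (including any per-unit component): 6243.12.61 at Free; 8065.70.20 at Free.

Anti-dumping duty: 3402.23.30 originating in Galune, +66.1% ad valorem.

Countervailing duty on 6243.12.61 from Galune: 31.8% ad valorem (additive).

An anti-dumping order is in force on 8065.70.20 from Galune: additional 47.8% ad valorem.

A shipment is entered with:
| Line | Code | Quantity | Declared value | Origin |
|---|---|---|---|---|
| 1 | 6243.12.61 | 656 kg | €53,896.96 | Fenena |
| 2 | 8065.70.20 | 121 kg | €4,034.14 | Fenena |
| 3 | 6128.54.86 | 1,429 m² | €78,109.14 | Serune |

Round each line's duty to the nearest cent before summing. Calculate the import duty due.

Line 1 (6243.12.61, Fenena, 656 kg, €53,896.96):
Base rate for 6243.12.61 is €6.94/kg.
6243.12.61 has an FTA preferential rate, but origin Fenena is not Belistan; base rate stands.
The additional-duty order on 6243.12.61 targets Galune, not Fenena; it does not apply.
Duty = 656 × €6.94 = €4,552.64.
Line 2 (8065.70.20, Fenena, 121 kg, €4,034.14):
Base rate for 8065.70.20 is 1% + €1.61/kg.
8065.70.20 has an FTA preferential rate, but origin Fenena is not Belistan; base rate stands.
The additional-duty order on 8065.70.20 targets Galune, not Fenena; it does not apply.
Duty = €4,034.14 × 1% + 121 × €1.61 = €235.15.
Line 3 (6128.54.86, Serune, 1,429 m², €78,109.14):
Base rate for 6128.54.86 is €7.71/m².
Duty = 1,429 × €7.71 = €11,017.59.
Total = €4,552.64 + €235.15 + €11,017.59 = €15,805.38.

€15,805.38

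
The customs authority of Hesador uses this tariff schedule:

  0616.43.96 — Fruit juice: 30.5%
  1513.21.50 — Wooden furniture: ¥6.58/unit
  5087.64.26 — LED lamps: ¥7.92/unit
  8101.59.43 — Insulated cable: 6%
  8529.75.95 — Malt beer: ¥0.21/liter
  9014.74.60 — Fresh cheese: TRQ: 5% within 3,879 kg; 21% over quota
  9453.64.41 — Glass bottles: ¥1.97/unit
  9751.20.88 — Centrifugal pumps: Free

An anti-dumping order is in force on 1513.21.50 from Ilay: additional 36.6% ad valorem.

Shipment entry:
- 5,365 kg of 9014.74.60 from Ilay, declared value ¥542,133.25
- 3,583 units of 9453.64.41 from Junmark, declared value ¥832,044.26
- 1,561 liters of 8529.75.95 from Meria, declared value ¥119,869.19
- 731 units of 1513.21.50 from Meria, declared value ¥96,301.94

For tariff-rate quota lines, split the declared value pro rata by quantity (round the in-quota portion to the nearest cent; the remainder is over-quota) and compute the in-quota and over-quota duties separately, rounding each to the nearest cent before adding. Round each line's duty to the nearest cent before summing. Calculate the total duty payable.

Line 1 (9014.74.60, Ilay, 5,365 kg, ¥542,133.25):
Code 9014.74.60 is under a tariff-rate quota (threshold 3,879 kg). In-quota: 3,879 kg at 5%; over-quota: 1,486 kg at 21%.
Pro-rata value split: in-quota = ¥542,133.25 × 3,879/5,365 = ¥391,972.95; over-quota = ¥542,133.25 − ¥391,972.95 = ¥150,160.30.
In-quota duty = ¥391,972.95 × 5% = ¥19,598.65. Over-quota duty = ¥150,160.30 × 21% = ¥31,533.66.
Line duty = ¥19,598.65 + ¥31,533.66 = ¥51,132.31.
Line 2 (9453.64.41, Junmark, 3,583 units, ¥832,044.26):
Base rate for 9453.64.41 is ¥1.97/unit.
Duty = 3,583 × ¥1.97 = ¥7,058.51.
Line 3 (8529.75.95, Meria, 1,561 liters, ¥119,869.19):
Base rate for 8529.75.95 is ¥0.21/liter.
Duty = 1,561 × ¥0.21 = ¥327.81.
Line 4 (1513.21.50, Meria, 731 units, ¥96,301.94):
Base rate for 1513.21.50 is ¥6.58/unit.
The additional-duty order on 1513.21.50 targets Ilay, not Meria; it does not apply.
Duty = 731 × ¥6.58 = ¥4,809.98.
Total = ¥51,132.31 + ¥7,058.51 + ¥327.81 + ¥4,809.98 = ¥63,328.61.

¥63,328.61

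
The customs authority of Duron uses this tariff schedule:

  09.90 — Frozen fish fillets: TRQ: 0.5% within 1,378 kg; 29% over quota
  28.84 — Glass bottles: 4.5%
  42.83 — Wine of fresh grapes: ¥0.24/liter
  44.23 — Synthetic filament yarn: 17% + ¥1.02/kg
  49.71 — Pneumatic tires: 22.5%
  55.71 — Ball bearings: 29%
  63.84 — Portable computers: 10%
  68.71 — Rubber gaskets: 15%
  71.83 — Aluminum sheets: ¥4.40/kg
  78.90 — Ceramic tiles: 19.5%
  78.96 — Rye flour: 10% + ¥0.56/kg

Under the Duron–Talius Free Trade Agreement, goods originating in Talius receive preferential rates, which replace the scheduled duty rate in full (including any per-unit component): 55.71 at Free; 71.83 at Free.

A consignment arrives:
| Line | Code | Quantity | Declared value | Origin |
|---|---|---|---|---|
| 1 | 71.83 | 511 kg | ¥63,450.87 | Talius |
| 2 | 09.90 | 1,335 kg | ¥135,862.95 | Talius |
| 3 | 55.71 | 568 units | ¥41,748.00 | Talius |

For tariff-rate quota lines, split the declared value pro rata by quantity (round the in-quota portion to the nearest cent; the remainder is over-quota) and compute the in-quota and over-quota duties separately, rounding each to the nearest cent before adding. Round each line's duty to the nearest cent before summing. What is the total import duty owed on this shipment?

Line 1 (71.83, Talius, 511 kg, ¥63,450.87):
Base rate for 71.83 is ¥4.40/kg.
Origin Talius qualifies under the Duron–Talius agreement and 71.83 is covered: preferential rate Free applies instead.
Duty = ¥63,450.87 × 0% = ¥0.00.
Line 2 (09.90, Talius, 1,335 kg, ¥135,862.95):
Code 09.90 is under a tariff-rate quota (threshold 1,378 kg). Quantity 1,335 kg is within the quota, so the in-quota rate 0.5% applies to the full value.
Duty = ¥135,862.95 × 0.5% = ¥679.31.
Line 3 (55.71, Talius, 568 units, ¥41,748.00):
Base rate for 55.71 is 29%.
Origin Talius qualifies under the Duron–Talius agreement and 55.71 is covered: preferential rate Free applies instead.
Duty = ¥41,748.00 × 0% = ¥0.00.
Total = ¥0.00 + ¥679.31 + ¥0.00 = ¥679.31.

¥679.31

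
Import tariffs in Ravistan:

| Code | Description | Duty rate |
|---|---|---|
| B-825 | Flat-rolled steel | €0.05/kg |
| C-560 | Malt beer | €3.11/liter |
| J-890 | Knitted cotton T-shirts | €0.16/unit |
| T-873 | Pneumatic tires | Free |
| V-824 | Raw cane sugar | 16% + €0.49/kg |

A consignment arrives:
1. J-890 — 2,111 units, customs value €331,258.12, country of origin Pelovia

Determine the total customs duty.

€337.76

Line 1 (J-890, Pelovia, 2,111 units, €331,258.12):
Base rate for J-890 is €0.16/unit.
Duty = 2,111 × €0.16 = €337.76.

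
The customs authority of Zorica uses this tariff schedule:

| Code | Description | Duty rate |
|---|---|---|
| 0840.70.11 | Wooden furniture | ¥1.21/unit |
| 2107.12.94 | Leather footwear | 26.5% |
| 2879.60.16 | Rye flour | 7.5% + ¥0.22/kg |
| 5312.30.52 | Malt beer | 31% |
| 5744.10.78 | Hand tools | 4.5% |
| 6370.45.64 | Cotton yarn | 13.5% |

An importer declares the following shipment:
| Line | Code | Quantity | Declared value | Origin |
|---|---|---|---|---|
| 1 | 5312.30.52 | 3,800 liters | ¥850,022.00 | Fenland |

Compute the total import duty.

Line 1 (5312.30.52, Fenland, 3,800 liters, ¥850,022.00):
Base rate for 5312.30.52 is 31%.
Duty = ¥850,022.00 × 31% = ¥263,506.82.

¥263,506.82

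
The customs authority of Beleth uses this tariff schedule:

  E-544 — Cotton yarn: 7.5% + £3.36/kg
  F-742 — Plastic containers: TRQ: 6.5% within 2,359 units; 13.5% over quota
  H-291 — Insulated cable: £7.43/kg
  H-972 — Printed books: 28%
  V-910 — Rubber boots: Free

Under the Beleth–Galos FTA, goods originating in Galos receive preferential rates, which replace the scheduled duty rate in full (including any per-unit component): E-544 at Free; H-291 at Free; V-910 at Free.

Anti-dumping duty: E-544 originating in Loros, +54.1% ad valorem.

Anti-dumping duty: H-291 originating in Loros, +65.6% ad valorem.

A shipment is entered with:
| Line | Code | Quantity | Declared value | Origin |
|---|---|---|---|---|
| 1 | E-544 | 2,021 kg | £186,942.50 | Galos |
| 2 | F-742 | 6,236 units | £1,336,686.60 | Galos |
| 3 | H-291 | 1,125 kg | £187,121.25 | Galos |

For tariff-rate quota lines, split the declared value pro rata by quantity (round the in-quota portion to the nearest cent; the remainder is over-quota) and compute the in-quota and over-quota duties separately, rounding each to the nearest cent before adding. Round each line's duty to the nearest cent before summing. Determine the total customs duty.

Line 1 (E-544, Galos, 2,021 kg, £186,942.50):
Base rate for E-544 is 7.5% + £3.36/kg.
Origin Galos qualifies under the Beleth–Galos agreement and E-544 is covered: preferential rate Free applies instead.
The additional-duty order on E-544 targets Loros, not Galos; it does not apply.
Duty = £186,942.50 × 0% = £0.00.
Line 2 (F-742, Galos, 6,236 units, £1,336,686.60):
Code F-742 is under a tariff-rate quota (threshold 2,359 units). In-quota: 2,359 units at 6.5%; over-quota: 3,877 units at 13.5%.
Pro-rata value split: in-quota = £1,336,686.60 × 2,359/6,236 = £505,651.65; over-quota = £1,336,686.60 − £505,651.65 = £831,034.95.
In-quota duty = £505,651.65 × 6.5% = £32,867.36. Over-quota duty = £831,034.95 × 13.5% = £112,189.72.
Line duty = £32,867.36 + £112,189.72 = £145,057.08.
Line 3 (H-291, Galos, 1,125 kg, £187,121.25):
Base rate for H-291 is £7.43/kg.
Origin Galos qualifies under the Beleth–Galos agreement and H-291 is covered: preferential rate Free applies instead.
The additional-duty order on H-291 targets Loros, not Galos; it does not apply.
Duty = £187,121.25 × 0% = £0.00.
Total = £0.00 + £145,057.08 + £0.00 = £145,057.08.

£145,057.08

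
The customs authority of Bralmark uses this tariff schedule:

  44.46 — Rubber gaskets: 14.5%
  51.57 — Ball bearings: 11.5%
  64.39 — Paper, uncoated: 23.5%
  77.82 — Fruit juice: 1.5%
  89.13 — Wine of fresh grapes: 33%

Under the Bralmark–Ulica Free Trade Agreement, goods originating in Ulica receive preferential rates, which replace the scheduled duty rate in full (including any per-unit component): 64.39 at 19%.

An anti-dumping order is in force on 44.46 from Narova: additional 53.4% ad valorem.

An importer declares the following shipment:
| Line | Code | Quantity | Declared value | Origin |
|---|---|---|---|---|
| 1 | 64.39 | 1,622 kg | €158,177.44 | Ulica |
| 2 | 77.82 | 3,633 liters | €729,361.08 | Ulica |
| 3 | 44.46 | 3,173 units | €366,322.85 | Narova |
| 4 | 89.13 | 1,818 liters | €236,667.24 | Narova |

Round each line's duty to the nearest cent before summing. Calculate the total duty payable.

Line 1 (64.39, Ulica, 1,622 kg, €158,177.44):
Base rate for 64.39 is 23.5%.
Origin Ulica qualifies under the Bralmark–Ulica agreement and 64.39 is covered: preferential rate 19% applies instead.
Duty = €158,177.44 × 19% = €30,053.71.
Line 2 (77.82, Ulica, 3,633 liters, €729,361.08):
Base rate for 77.82 is 1.5%.
Origin Ulica is the FTA partner but 77.82 is not on the preference list; base rate stands.
Duty = €729,361.08 × 1.5% = €10,940.42.
Line 3 (44.46, Narova, 3,173 units, €366,322.85):
Base rate for 44.46 is 14.5%.
Additional duty on 44.46 from Narova: +53.4%. Applied ad valorem rate: 14.5% + 53.4% = 67.9%.
Duty = €366,322.85 × 67.9% = €248,733.22.
Line 4 (89.13, Narova, 1,818 liters, €236,667.24):
Base rate for 89.13 is 33%.
Duty = €236,667.24 × 33% = €78,100.19.
Total = €30,053.71 + €10,940.42 + €248,733.22 + €78,100.19 = €367,827.54.

€367,827.54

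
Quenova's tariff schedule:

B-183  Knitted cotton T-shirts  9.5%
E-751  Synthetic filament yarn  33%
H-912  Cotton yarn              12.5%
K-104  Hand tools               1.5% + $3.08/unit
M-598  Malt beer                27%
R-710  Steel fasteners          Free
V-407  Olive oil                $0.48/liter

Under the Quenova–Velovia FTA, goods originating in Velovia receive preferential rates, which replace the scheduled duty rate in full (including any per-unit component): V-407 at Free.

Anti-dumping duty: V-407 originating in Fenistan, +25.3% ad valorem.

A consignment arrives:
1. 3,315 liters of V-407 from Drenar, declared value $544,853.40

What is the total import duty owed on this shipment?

Line 1 (V-407, Drenar, 3,315 liters, $544,853.40):
Base rate for V-407 is $0.48/liter.
V-407 has an FTA preferential rate, but origin Drenar is not Velovia; base rate stands.
The additional-duty order on V-407 targets Fenistan, not Drenar; it does not apply.
Duty = 3,315 × $0.48 = $1,591.20.

$1,591.20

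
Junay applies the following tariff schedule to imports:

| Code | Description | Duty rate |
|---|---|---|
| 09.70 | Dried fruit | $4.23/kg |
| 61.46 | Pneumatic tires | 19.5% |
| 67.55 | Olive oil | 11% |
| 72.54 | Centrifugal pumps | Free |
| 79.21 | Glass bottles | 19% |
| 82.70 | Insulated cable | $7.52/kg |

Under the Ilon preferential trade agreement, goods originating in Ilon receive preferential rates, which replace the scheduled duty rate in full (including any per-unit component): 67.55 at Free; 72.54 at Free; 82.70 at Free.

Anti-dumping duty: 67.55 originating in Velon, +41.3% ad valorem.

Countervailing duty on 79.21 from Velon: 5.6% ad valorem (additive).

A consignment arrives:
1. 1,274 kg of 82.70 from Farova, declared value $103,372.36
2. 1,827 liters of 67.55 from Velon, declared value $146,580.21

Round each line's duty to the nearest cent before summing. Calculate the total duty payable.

Line 1 (82.70, Farova, 1,274 kg, $103,372.36):
Base rate for 82.70 is $7.52/kg.
82.70 has an FTA preferential rate, but origin Farova is not Ilon; base rate stands.
Duty = 1,274 × $7.52 = $9,580.48.
Line 2 (67.55, Velon, 1,827 liters, $146,580.21):
Base rate for 67.55 is 11%.
67.55 has an FTA preferential rate, but origin Velon is not Ilon; base rate stands.
Additional duty on 67.55 from Velon: +41.3%. Applied ad valorem rate: 11% + 41.3% = 52.3%.
Duty = $146,580.21 × 52.3% = $76,661.45.
Total = $9,580.48 + $76,661.45 = $86,241.93.

$86,241.93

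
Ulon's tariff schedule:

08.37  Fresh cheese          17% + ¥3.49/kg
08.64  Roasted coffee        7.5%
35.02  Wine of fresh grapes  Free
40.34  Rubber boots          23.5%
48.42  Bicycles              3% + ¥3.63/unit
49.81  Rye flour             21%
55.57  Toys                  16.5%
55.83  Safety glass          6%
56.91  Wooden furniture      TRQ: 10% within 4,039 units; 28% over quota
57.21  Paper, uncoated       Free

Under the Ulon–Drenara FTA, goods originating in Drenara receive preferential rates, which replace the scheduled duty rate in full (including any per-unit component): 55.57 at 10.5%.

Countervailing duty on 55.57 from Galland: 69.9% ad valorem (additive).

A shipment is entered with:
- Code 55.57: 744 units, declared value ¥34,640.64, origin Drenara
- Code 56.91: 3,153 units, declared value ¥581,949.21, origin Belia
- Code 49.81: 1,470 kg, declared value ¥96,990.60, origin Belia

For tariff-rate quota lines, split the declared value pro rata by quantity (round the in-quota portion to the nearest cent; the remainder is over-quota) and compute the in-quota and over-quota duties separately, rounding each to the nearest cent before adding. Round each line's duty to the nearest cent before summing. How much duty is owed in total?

¥82,200.22

Line 1 (55.57, Drenara, 744 units, ¥34,640.64):
Base rate for 55.57 is 16.5%.
Origin Drenara qualifies under the Ulon–Drenara agreement and 55.57 is covered: preferential rate 10.5% applies instead.
The additional-duty order on 55.57 targets Galland, not Drenara; it does not apply.
Duty = ¥34,640.64 × 10.5% = ¥3,637.27.
Line 2 (56.91, Belia, 3,153 units, ¥581,949.21):
Code 56.91 is under a tariff-rate quota (threshold 4,039 units). Quantity 3,153 units is within the quota, so the in-quota rate 10% applies to the full value.
Duty = ¥581,949.21 × 10% = ¥58,194.92.
Line 3 (49.81, Belia, 1,470 kg, ¥96,990.60):
Base rate for 49.81 is 21%.
Duty = ¥96,990.60 × 21% = ¥20,368.03.
Total = ¥3,637.27 + ¥58,194.92 + ¥20,368.03 = ¥82,200.22.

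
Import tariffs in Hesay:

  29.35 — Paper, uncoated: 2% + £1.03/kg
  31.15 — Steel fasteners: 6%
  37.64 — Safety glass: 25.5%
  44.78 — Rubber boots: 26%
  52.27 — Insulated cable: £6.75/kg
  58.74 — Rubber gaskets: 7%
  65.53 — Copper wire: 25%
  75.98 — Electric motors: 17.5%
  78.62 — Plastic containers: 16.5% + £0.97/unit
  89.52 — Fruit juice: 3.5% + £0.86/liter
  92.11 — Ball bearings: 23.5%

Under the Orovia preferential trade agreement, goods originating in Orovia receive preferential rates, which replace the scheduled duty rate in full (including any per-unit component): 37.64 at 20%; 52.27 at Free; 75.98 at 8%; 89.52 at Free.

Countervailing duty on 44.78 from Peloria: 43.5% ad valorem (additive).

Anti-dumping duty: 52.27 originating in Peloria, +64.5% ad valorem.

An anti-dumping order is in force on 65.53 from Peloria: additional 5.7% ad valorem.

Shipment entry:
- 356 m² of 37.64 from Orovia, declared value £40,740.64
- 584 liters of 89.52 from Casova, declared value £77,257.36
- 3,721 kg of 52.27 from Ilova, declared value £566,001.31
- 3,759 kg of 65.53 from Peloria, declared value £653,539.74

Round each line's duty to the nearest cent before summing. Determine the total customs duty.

Line 1 (37.64, Orovia, 356 m², £40,740.64):
Base rate for 37.64 is 25.5%.
Origin Orovia qualifies under the Hesay–Orovia agreement and 37.64 is covered: preferential rate 20% applies instead.
Duty = £40,740.64 × 20% = £8,148.13.
Line 2 (89.52, Casova, 584 liters, £77,257.36):
Base rate for 89.52 is 3.5% + £0.86/liter.
89.52 has an FTA preferential rate, but origin Casova is not Orovia; base rate stands.
Duty = £77,257.36 × 3.5% + 584 × £0.86 = £3,206.25.
Line 3 (52.27, Ilova, 3,721 kg, £566,001.31):
Base rate for 52.27 is £6.75/kg.
52.27 has an FTA preferential rate, but origin Ilova is not Orovia; base rate stands.
The additional-duty order on 52.27 targets Peloria, not Ilova; it does not apply.
Duty = 3,721 × £6.75 = £25,116.75.
Line 4 (65.53, Peloria, 3,759 kg, £653,539.74):
Base rate for 65.53 is 25%.
Additional duty on 65.53 from Peloria: +5.7%. Applied ad valorem rate: 25% + 5.7% = 30.7%.
Duty = £653,539.74 × 30.7% = £200,636.70.
Total = £8,148.13 + £3,206.25 + £25,116.75 + £200,636.70 = £237,107.83.

£237,107.83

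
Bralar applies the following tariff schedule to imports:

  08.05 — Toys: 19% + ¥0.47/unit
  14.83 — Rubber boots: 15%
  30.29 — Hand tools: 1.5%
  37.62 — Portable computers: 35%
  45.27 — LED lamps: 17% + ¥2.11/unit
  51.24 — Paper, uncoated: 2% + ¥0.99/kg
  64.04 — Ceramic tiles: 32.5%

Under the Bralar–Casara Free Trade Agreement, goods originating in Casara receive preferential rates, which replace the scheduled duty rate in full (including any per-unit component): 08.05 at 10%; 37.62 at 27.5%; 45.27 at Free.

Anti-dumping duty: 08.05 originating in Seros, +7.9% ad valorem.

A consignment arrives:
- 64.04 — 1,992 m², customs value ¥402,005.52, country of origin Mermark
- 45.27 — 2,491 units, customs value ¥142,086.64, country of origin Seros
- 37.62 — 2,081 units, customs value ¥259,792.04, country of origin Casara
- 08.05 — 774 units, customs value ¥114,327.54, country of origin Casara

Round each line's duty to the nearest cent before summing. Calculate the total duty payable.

¥242,938.09

Line 1 (64.04, Mermark, 1,992 m², ¥402,005.52):
Base rate for 64.04 is 32.5%.
Duty = ¥402,005.52 × 32.5% = ¥130,651.79.
Line 2 (45.27, Seros, 2,491 units, ¥142,086.64):
Base rate for 45.27 is 17% + ¥2.11/unit.
45.27 has an FTA preferential rate, but origin Seros is not Casara; base rate stands.
Duty = ¥142,086.64 × 17% + 2,491 × ¥2.11 = ¥29,410.74.
Line 3 (37.62, Casara, 2,081 units, ¥259,792.04):
Base rate for 37.62 is 35%.
Origin Casara qualifies under the Bralar–Casara agreement and 37.62 is covered: preferential rate 27.5% applies instead.
Duty = ¥259,792.04 × 27.5% = ¥71,442.81.
Line 4 (08.05, Casara, 774 units, ¥114,327.54):
Base rate for 08.05 is 19% + ¥0.47/unit.
Origin Casara qualifies under the Bralar–Casara agreement and 08.05 is covered: preferential rate 10% applies instead.
The additional-duty order on 08.05 targets Seros, not Casara; it does not apply.
Duty = ¥114,327.54 × 10% = ¥11,432.75.
Total = ¥130,651.79 + ¥29,410.74 + ¥71,442.81 + ¥11,432.75 = ¥242,938.09.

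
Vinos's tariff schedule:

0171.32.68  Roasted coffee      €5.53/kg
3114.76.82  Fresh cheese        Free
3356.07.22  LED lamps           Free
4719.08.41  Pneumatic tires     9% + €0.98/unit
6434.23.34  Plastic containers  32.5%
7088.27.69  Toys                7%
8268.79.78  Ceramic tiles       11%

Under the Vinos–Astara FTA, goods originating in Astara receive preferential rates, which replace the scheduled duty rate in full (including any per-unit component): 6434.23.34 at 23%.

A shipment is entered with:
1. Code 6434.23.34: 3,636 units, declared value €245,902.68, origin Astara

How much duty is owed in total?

Line 1 (6434.23.34, Astara, 3,636 units, €245,902.68):
Base rate for 6434.23.34 is 32.5%.
Origin Astara qualifies under the Vinos–Astara agreement and 6434.23.34 is covered: preferential rate 23% applies instead.
Duty = €245,902.68 × 23% = €56,557.62.

€56,557.62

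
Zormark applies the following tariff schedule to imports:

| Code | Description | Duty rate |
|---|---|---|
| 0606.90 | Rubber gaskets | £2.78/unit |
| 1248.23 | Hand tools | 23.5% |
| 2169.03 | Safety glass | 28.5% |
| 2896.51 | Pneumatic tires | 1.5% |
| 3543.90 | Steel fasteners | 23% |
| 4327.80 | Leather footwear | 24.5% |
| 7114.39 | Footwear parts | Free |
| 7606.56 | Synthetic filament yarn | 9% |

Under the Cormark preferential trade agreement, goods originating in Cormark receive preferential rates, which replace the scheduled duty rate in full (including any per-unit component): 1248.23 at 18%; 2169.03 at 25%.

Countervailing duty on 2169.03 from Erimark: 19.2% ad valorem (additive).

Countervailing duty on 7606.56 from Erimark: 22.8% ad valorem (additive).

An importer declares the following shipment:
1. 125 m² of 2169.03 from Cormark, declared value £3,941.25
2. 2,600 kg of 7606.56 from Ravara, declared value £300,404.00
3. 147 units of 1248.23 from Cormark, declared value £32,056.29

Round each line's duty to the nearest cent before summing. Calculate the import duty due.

Line 1 (2169.03, Cormark, 125 m², £3,941.25):
Base rate for 2169.03 is 28.5%.
Origin Cormark qualifies under the Zormark–Cormark agreement and 2169.03 is covered: preferential rate 25% applies instead.
The additional-duty order on 2169.03 targets Erimark, not Cormark; it does not apply.
Duty = £3,941.25 × 25% = £985.31.
Line 2 (7606.56, Ravara, 2,600 kg, £300,404.00):
Base rate for 7606.56 is 9%.
The additional-duty order on 7606.56 targets Erimark, not Ravara; it does not apply.
Duty = £300,404.00 × 9% = £27,036.36.
Line 3 (1248.23, Cormark, 147 units, £32,056.29):
Base rate for 1248.23 is 23.5%.
Origin Cormark qualifies under the Zormark–Cormark agreement and 1248.23 is covered: preferential rate 18% applies instead.
Duty = £32,056.29 × 18% = £5,770.13.
Total = £985.31 + £27,036.36 + £5,770.13 = £33,791.80.

£33,791.80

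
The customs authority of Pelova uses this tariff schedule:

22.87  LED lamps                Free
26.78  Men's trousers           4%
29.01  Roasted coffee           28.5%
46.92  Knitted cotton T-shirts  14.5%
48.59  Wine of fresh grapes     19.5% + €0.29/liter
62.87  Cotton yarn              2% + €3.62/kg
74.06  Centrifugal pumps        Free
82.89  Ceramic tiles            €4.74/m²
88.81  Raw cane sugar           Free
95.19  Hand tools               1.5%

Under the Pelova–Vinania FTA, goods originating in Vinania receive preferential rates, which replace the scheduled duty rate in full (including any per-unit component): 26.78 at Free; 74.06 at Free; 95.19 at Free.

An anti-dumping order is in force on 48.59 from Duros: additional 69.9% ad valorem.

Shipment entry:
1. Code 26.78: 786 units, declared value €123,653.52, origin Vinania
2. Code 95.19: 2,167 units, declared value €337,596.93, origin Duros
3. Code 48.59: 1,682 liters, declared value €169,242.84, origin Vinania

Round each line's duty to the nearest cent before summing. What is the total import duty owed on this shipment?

€38,554.08

Line 1 (26.78, Vinania, 786 units, €123,653.52):
Base rate for 26.78 is 4%.
Origin Vinania qualifies under the Pelova–Vinania agreement and 26.78 is covered: preferential rate Free applies instead.
Duty = €123,653.52 × 0% = €0.00.
Line 2 (95.19, Duros, 2,167 units, €337,596.93):
Base rate for 95.19 is 1.5%.
95.19 has an FTA preferential rate, but origin Duros is not Vinania; base rate stands.
Duty = €337,596.93 × 1.5% = €5,063.95.
Line 3 (48.59, Vinania, 1,682 liters, €169,242.84):
Base rate for 48.59 is 19.5% + €0.29/liter.
Origin Vinania is the FTA partner but 48.59 is not on the preference list; base rate stands.
The additional-duty order on 48.59 targets Duros, not Vinania; it does not apply.
Duty = €169,242.84 × 19.5% + 1,682 × €0.29 = €33,490.13.
Total = €0.00 + €5,063.95 + €33,490.13 = €38,554.08.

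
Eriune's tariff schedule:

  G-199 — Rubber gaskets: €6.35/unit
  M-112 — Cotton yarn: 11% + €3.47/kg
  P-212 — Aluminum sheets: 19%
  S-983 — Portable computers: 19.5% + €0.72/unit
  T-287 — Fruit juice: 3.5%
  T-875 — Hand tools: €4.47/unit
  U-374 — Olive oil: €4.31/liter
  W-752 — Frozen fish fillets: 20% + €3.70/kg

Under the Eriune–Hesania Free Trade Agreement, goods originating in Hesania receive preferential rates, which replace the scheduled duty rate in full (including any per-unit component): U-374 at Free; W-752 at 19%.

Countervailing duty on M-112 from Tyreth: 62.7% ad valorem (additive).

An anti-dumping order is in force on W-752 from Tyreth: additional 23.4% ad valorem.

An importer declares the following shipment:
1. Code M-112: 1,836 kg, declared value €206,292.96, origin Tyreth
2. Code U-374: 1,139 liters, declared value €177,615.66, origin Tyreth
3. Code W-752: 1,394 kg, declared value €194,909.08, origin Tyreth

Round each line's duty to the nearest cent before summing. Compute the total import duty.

Line 1 (M-112, Tyreth, 1,836 kg, €206,292.96):
Base rate for M-112 is 11% + €3.47/kg.
Additional duty on M-112 from Tyreth: +62.7%. Applied ad valorem rate: 11% + 62.7% = 73.7%.
Duty = €206,292.96 × 73.7% + 1,836 × €3.47 = €158,408.83.
Line 2 (U-374, Tyreth, 1,139 liters, €177,615.66):
Base rate for U-374 is €4.31/liter.
U-374 has an FTA preferential rate, but origin Tyreth is not Hesania; base rate stands.
Duty = 1,139 × €4.31 = €4,909.09.
Line 3 (W-752, Tyreth, 1,394 kg, €194,909.08):
Base rate for W-752 is 20% + €3.70/kg.
W-752 has an FTA preferential rate, but origin Tyreth is not Hesania; base rate stands.
Additional duty on W-752 from Tyreth: +23.4%. Applied ad valorem rate: 20% + 23.4% = 43.4%.
Duty = €194,909.08 × 43.4% + 1,394 × €3.70 = €89,748.34.
Total = €158,408.83 + €4,909.09 + €89,748.34 = €253,066.26.

€253,066.26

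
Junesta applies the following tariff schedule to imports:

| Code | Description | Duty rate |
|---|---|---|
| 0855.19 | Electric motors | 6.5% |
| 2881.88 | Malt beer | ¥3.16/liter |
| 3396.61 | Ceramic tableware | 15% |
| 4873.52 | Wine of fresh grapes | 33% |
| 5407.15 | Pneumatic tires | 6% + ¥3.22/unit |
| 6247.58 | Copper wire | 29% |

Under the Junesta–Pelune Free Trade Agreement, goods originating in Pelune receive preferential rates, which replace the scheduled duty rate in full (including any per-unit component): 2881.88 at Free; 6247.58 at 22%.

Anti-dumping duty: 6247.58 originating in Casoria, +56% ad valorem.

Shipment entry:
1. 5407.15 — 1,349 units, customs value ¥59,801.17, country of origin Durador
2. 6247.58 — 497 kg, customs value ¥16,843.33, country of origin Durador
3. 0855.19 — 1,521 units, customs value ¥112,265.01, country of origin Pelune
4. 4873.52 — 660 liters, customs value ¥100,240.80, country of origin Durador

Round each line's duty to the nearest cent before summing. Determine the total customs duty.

Line 1 (5407.15, Durador, 1,349 units, ¥59,801.17):
Base rate for 5407.15 is 6% + ¥3.22/unit.
Duty = ¥59,801.17 × 6% + 1,349 × ¥3.22 = ¥7,931.85.
Line 2 (6247.58, Durador, 497 kg, ¥16,843.33):
Base rate for 6247.58 is 29%.
6247.58 has an FTA preferential rate, but origin Durador is not Pelune; base rate stands.
The additional-duty order on 6247.58 targets Casoria, not Durador; it does not apply.
Duty = ¥16,843.33 × 29% = ¥4,884.57.
Line 3 (0855.19, Pelune, 1,521 units, ¥112,265.01):
Base rate for 0855.19 is 6.5%.
Origin Pelune is the FTA partner but 0855.19 is not on the preference list; base rate stands.
Duty = ¥112,265.01 × 6.5% = ¥7,297.23.
Line 4 (4873.52, Durador, 660 liters, ¥100,240.80):
Base rate for 4873.52 is 33%.
Duty = ¥100,240.80 × 33% = ¥33,079.46.
Total = ¥7,931.85 + ¥4,884.57 + ¥7,297.23 + ¥33,079.46 = ¥53,193.11.

¥53,193.11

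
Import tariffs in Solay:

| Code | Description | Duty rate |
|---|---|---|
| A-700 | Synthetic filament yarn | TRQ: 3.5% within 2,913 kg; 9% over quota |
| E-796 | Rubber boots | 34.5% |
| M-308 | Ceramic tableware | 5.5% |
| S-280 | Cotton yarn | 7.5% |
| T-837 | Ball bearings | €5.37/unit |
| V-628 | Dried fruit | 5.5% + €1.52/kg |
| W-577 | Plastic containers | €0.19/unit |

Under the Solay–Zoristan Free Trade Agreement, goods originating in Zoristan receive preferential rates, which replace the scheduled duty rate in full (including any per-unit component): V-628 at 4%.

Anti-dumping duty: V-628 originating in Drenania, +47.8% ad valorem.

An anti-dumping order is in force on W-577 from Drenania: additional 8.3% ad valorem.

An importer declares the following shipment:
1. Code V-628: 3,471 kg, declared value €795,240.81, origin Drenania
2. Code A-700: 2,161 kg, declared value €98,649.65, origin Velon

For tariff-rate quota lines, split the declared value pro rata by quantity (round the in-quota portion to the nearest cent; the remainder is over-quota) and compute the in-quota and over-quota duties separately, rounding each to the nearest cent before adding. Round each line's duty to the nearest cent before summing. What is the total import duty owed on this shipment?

€432,592.01

Line 1 (V-628, Drenania, 3,471 kg, €795,240.81):
Base rate for V-628 is 5.5% + €1.52/kg.
V-628 has an FTA preferential rate, but origin Drenania is not Zoristan; base rate stands.
Additional duty on V-628 from Drenania: +47.8%. Applied ad valorem rate: 5.5% + 47.8% = 53.3%.
Duty = €795,240.81 × 53.3% + 3,471 × €1.52 = €429,139.27.
Line 2 (A-700, Velon, 2,161 kg, €98,649.65):
Code A-700 is under a tariff-rate quota (threshold 2,913 kg). Quantity 2,161 kg is within the quota, so the in-quota rate 3.5% applies to the full value.
Duty = €98,649.65 × 3.5% = €3,452.74.
Total = €429,139.27 + €3,452.74 = €432,592.01.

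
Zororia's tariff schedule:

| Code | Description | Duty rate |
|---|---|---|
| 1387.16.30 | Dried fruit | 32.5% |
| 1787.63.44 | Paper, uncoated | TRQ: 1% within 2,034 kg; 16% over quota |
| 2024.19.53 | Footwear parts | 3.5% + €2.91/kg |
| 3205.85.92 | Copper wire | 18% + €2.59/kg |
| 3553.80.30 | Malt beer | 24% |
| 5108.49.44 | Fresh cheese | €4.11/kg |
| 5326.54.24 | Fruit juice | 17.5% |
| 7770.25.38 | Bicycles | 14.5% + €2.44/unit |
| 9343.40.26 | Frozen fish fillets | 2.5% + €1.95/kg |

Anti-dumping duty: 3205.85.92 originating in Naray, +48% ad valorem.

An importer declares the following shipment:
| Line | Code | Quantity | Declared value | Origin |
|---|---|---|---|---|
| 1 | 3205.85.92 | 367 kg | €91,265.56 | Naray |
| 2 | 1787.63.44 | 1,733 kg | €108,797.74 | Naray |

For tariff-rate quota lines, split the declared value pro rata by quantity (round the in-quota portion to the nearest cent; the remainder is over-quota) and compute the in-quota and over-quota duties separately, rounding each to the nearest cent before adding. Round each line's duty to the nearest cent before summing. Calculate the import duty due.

€62,273.78

Line 1 (3205.85.92, Naray, 367 kg, €91,265.56):
Base rate for 3205.85.92 is 18% + €2.59/kg.
Additional duty on 3205.85.92 from Naray: +48%. Applied ad valorem rate: 18% + 48% = 66%.
Duty = €91,265.56 × 66% + 367 × €2.59 = €61,185.80.
Line 2 (1787.63.44, Naray, 1,733 kg, €108,797.74):
Code 1787.63.44 is under a tariff-rate quota (threshold 2,034 kg). Quantity 1,733 kg is within the quota, so the in-quota rate 1% applies to the full value.
Duty = €108,797.74 × 1% = €1,087.98.
Total = €61,185.80 + €1,087.98 = €62,273.78.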